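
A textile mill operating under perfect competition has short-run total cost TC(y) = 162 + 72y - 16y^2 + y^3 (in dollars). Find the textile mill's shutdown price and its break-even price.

Shutdown price = $8; break-even price = $27

AVC = 72 - 16y + y^2; minimized at y = 8, giving min AVC = $8. That is the shutdown price.
ATC = 162/y + 72 - 16y + y^2. Setting dATC/dy = −162/y^2 − 16 + 2y = 0 gives y = 9 (since 2·9^3 − 16·9^2 = 162).
min ATC = 162/9 + 72 − 16·9 + 9^2 = $27. That is the break-even price.
For $8 ≤ P < $27 the firm produces at a loss; below $8 it shuts down.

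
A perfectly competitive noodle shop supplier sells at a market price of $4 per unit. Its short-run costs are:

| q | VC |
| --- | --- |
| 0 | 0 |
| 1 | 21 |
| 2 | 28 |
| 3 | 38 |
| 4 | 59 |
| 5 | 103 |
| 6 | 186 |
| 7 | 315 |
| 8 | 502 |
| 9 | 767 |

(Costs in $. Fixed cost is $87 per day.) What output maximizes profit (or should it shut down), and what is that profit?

q = 0 (shut down); profit = -$87

Tabulate TR − TC: q=0: -87; q=1: -104; q=2: -107; q=3: -113; q=4: -130; q=5: -170; q=6: -249; q=7: -374; q=8: -557; q=9: -818.
Profit is highest at q = 0. Equivalently, the lowest AVC in the table is 38/3 ≈ $12.67 at q = 3, and P = $4 falls below it — price never covers variable cost, so the firm shuts down and loses only its fixed cost.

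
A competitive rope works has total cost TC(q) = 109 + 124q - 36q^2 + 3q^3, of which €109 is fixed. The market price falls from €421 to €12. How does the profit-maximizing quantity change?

Output falls from 11 to 0 (the firm shuts down)

MC = 124 - 72q + 9q^2; the shutdown threshold is min AVC = €16 (at q = 6).
With P = €421 above the shutdown price, P = MC gives q = 11.
At P = €12 < min AVC = €16, price no longer covers variable cost at any output, so the firm shuts down: q = 0.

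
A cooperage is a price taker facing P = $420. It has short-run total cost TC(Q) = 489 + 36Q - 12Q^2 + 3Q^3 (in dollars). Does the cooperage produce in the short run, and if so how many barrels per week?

From TC, MC = TC'(Q) = 36 - 24Q + 9Q^2 and AVC = VC/Q = 36 - 12Q + 3Q^2.
The AVC parabola has its vertex at Q = 12/6 = 2, where AVC = 36 - 12·2 + 3·2^2 = $24.
Because $420 ≥ $24, revenue can cover variable cost; the firm operates.
P = MC gives -384 - 24Q + 9Q^2 = 0, with roots -16/3 and 8. Take the larger (rising MC): Q* = 8.
Check: AVC at Q = 8 is $132 ≤ P, so revenue covers variable cost.
Profit = P·Q − TC = 420·8 − 1545 = $1815.

Produce at Q = 8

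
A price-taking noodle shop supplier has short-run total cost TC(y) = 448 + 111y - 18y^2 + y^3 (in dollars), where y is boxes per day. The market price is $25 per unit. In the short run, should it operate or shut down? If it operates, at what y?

Shut down

Strip out fixed cost: VC = 111y - 18y^2 + y^3. Then AVC = 111 - 18y + y^2 and MC = 111 - 36y + 3y^2.
AVC hits its minimum where MC = AVC, at y = 9, giving min AVC = 111 - 18·9 + 9^2 = $30.
P = $25 lies below min AVC = $30; no output level covers variable cost.
Best response: produce nothing and absorb the $448 fixed cost.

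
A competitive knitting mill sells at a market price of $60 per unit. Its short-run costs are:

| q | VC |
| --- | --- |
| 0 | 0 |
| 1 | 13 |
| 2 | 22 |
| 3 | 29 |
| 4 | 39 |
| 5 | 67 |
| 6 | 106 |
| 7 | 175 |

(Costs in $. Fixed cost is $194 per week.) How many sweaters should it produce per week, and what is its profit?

Compute π = P·q − TC at each output: q=0: -194; q=1: -147; q=2: -96; q=3: -43; q=4: 7; q=5: 39; q=6: 60; q=7: 51.
Profit is maximized at q = 6. AVC there is 106/6 = $17.67 ≤ P, so producing beats shutting down (which would give -$194).

q = 6; profit = $60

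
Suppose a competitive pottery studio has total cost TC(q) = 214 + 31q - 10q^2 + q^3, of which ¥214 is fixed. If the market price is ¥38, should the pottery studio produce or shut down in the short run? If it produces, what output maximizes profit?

Strip out fixed cost: VC = 31q - 10q^2 + q^3. Then AVC = 31 - 10q + q^2 and MC = 31 - 20q + 3q^2.
The AVC parabola has its vertex at q = 10/2 = 5, where AVC = 31 - 10·5 + 5^2 = ¥6.
P = ¥38 exceeds min AVC = ¥6, so the firm stays open.
Solving P = MC: -7 - 20q + 3q^2 = 0 ⇒ q = -1/3 or 7. On the upward-sloping branch, q* = 7.
Check: AVC at q = 7 is ¥10 ≤ P, so revenue covers variable cost.
Profit = P·q − TC = 38·7 − 284 = -¥18, a loss, but smaller than the ¥214 fixed cost the firm would lose by shutting down.

Produce at q = 7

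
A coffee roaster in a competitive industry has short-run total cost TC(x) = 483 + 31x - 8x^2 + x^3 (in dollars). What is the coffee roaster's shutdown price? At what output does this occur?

$15 per unit, at x = 4

The firm shuts down when price falls below the minimum of average variable cost. AVC = VC/x = 31 - 8x + x^2.
dAVC/dx = -8 + 2x = 0 gives x = 4. min AVC = 31 - 8·4 + 4^2 = 15.
So the shutdown price is $15.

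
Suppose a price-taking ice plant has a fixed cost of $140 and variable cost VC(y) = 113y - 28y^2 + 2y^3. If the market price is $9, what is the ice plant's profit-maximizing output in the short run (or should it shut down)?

From TC, MC = TC'(y) = 113 - 56y + 6y^2 and AVC = VC/y = 113 - 28y + 2y^2.
The AVC parabola has its vertex at y = 28/4 = 7, where AVC = 113 - 28·7 + 2·7^2 = $15.
Since P = $9 < min AVC = $15, price fails to cover variable cost at any output.
The firm minimizes its loss by shutting down and losing only its fixed cost of $140.

Shut down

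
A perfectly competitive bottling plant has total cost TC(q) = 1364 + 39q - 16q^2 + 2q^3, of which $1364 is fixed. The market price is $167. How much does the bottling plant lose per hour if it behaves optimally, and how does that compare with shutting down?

AVC = 39 - 16q + 2q^2 has its minimum $7 at q = 4; price $167 clears that bar, so the firm operates.
MC = 39 - 32q + 6q^2. Setting P = MC and taking the root on the rising branch gives q* = 8.
TR = 167·8 = 1336. TC = 1364 + 312 = 1676. Profit = 1336 − 1676 = -$340.
Shutting down would mean losing the fixed cost of $1364, so operating at a loss of $340 is better by $1024.

Profit = -$340 at q = 8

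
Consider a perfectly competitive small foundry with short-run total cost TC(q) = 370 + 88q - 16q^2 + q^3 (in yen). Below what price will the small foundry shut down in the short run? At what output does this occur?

The shutdown price is the minimum of AVC. VC = 88q - 16q^2 + q^3, so AVC = 88 - 16q + q^2.
dAVC/dq = -16 + 2q = 0 gives q = 8. min AVC = 88 - 16·8 + 8^2 = 24.
So the shutdown price is ¥24.

¥24 per unit, at q = 8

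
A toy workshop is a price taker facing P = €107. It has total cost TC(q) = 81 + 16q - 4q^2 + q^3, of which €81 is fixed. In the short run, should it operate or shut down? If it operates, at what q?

Produce at q = 7

Variable cost is VC = 16q - 4q^2 + q^3, so AVC = VC/q = 16 - 4q + q^2 and MC = dTC/dq = 16 - 8q + 3q^2.
AVC hits its minimum where MC = AVC, at q = 2, giving min AVC = 16 - 4·2 + 2^2 = €12.
P = €107 exceeds min AVC = €12, so the firm stays open.
Solving P = MC: -91 - 8q + 3q^2 = 0 ⇒ q = -13/3 or 7. On the upward-sloping branch, q* = 7.
Check: AVC at q = 7 is €37 ≤ P, so revenue covers variable cost.
Profit = P·q − TC = 107·7 − 340 = €409.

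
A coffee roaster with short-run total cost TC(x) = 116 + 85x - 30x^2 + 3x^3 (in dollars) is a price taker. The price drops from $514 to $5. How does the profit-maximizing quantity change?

Output falls from 11 to 0 (the firm shuts down)

AVC = 85 - 30x + 3x^2, minimized at x = 5 where min AVC = $10. MC = 85 - 60x + 9x^2.
At P = $514 ≥ min AVC, set P = MC on the rising branch: x = 11.
At P = $5 < min AVC = $10, price no longer covers variable cost at any output, so the firm shuts down: x = 0.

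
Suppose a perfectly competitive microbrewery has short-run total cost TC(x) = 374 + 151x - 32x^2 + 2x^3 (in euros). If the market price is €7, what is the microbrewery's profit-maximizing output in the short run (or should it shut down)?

Shut down

From TC, MC = TC'(x) = 151 - 64x + 6x^2 and AVC = VC/x = 151 - 32x + 2x^2.
AVC is minimized where dAVC/dx = -32 + 4x = 0, at x = 8; min AVC = 151 - 32·8 + 2·8^2 = €23.
With P < min AVC (€7 < €23), every unit sold adds to the loss.
The firm minimizes its loss by shutting down and losing only its fixed cost of €374.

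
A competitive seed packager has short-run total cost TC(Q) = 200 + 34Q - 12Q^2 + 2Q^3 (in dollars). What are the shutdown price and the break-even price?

Shutdown price = $16; break-even price = $64

Shutdown price = min AVC. AVC = 34 - 12Q + 2Q^2, with vertex at Q = 3 and minimum $16.
ATC = 200/Q + 34 - 12Q + 2Q^2. Setting dATC/dQ = −200/Q^2 − 12 + 4Q = 0 gives Q = 5 (since 4·5^3 − 12·5^2 = 200).
min ATC = 200/5 + 34 − 12·5 + 2·5^2 = $64. That is the break-even price.
Between these two prices the firm operates at a loss; above $64 it earns a profit.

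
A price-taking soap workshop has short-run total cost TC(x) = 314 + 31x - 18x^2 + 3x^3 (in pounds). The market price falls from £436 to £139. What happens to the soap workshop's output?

Output falls from 9 to 6

AVC = 31 - 18x + 3x^2, minimized at x = 3 where min AVC = £4. MC = 31 - 36x + 9x^2.
At P = £436 ≥ min AVC, set P = MC on the rising branch: x = 9.
At P = £139 ≥ min AVC, set P = MC: x = 6. The firm stays open but cuts output.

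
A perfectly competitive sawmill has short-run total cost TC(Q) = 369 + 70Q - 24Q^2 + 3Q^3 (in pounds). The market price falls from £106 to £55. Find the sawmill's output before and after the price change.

Output falls from 6 to 5

MC = 70 - 48Q + 9Q^2; the shutdown threshold is min AVC = £22 (at Q = 4).
With P = £106 above the shutdown price, P = MC gives Q = 6.
At P = £55 ≥ min AVC, set P = MC: Q = 5. The firm stays open but cuts output.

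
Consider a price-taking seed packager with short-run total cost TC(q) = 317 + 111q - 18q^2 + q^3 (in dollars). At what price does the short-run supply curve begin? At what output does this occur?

The shutdown price is the minimum of AVC. VC = 111q - 18q^2 + q^3, so AVC = 111 - 18q + q^2.
dAVC/dq = -18 + 2q = 0 gives q = 9. min AVC = 111 - 18·9 + 9^2 = 30.
For P < $30 the firm produces nothing.

$30 per unit, at q = 9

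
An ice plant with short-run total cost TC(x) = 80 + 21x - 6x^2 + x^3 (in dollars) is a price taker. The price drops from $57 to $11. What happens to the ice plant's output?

MC = 21 - 12x + 3x^2; the shutdown threshold is min AVC = $12 (at x = 3).
At P = $57 ≥ min AVC, set P = MC on the rising branch: x = 6.
At P = $11 < min AVC = $12, price no longer covers variable cost at any output, so the firm shuts down: x = 0.

Output falls from 6 to 0 (the firm shuts down)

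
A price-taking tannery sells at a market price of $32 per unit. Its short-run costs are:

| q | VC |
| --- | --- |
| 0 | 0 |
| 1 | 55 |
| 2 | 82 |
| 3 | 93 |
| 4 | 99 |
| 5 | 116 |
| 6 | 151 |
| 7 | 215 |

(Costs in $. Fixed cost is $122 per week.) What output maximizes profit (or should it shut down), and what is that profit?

Tabulate TR − TC: q=0: -122; q=1: -145; q=2: -140; q=3: -119; q=4: -93; q=5: -78; q=6: -81; q=7: -113.
Profit is maximized at q = 5. AVC there is 116/5 = $23.20 ≤ P, so producing beats shutting down (which would give -$122).

q = 5; profit = -$78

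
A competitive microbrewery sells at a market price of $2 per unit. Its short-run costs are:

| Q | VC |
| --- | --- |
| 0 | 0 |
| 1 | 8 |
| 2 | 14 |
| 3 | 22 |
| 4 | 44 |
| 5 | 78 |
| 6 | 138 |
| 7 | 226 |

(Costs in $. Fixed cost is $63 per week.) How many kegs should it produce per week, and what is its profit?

Q = 0 (shut down); profit = -$63

Profit at each row (π = 2Q − TC): Q=0: -63; Q=1: -69; Q=2: -73; Q=3: -79; Q=4: -99; Q=5: -131; Q=6: -189; Q=7: -275.
Profit is highest at Q = 0. Equivalently, the lowest AVC in the table is 14/2 ≈ $7 at Q = 2, and P = $2 falls below it — price never covers variable cost, so the firm shuts down and loses only its fixed cost.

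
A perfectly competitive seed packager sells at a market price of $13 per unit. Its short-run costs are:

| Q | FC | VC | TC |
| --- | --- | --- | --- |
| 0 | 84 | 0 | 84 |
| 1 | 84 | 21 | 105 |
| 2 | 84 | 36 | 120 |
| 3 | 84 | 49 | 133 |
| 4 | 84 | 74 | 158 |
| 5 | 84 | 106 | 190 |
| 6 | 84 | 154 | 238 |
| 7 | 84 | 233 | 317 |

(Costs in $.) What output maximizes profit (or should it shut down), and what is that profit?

Compute π = P·Q − TC at each output: Q=0: -84; Q=1: -92; Q=2: -94; Q=3: -94; Q=4: -106; Q=5: -125; Q=6: -160; Q=7: -226.
Profit is highest at Q = 0. Equivalently, the lowest AVC in the table is 49/3 ≈ $16.33 at Q = 3, and P = $13 falls below it — price never covers variable cost, so the firm shuts down and loses only its fixed cost.

Q = 0 (shut down); profit = -$84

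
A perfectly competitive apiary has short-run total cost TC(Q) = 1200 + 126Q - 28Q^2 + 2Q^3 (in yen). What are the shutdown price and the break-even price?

Shutdown price = ¥28; break-even price = ¥166

Shutdown price = min AVC. AVC = 126 - 28Q + 2Q^2, with vertex at Q = 7 and minimum ¥28.
ATC = 1200/Q + 126 - 28Q + 2Q^2. Setting dATC/dQ = −1200/Q^2 − 28 + 4Q = 0 gives Q = 10 (since 4·10^3 − 28·10^2 = 1200).
min ATC = 1200/10 + 126 − 28·10 + 2·10^2 = ¥166. That is the break-even price.
For ¥28 ≤ P < ¥166 the firm produces at a loss; below ¥28 it shuts down.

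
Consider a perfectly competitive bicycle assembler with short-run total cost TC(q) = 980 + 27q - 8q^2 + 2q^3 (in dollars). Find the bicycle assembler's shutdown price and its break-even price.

Shutdown price = $19; break-even price = $209

Shutdown price = min AVC. AVC = 27 - 8q + 2q^2, with vertex at q = 2 and minimum $19.
ATC = 980/q + 27 - 8q + 2q^2. Setting dATC/dq = −980/q^2 − 8 + 4q = 0 gives q = 7 (since 4·7^3 − 8·7^2 = 980).
min ATC = 980/7 + 27 − 8·7 + 2·7^2 = $209. That is the break-even price.
For $19 ≤ P < $209 the firm produces at a loss; below $19 it shuts down.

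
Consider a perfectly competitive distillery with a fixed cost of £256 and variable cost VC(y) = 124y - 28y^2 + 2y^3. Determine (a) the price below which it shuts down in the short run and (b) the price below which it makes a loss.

Shutdown price = min AVC. AVC = 124 - 28y + 2y^2, with vertex at y = 7 and minimum £26.
ATC = 256/y + 124 - 28y + 2y^2. Setting dATC/dy = −256/y^2 − 28 + 4y = 0 gives y = 8 (since 4·8^3 − 28·8^2 = 256).
min ATC = 256/8 + 124 − 28·8 + 2·8^2 = £60. That is the break-even price.
Between these two prices the firm operates at a loss; above £60 it earns a profit.

Shutdown price = £26; break-even price = £60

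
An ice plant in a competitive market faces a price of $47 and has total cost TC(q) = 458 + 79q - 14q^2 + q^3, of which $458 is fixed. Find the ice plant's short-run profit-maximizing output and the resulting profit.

AVC = 79 - 14q + q^2; min AVC = $30 at q = 7. Since P = $47 ≥ min AVC, the firm produces.
With MC = 79 - 28q + 3q^2, P = MC on the upward-sloping part at q* = 8.
TR = 47·8 = 376. TC = 458 + 248 = 706. Profit = 376 − 706 = -$330.
By producing, the firm covers all variable cost plus $128 of fixed cost; shutting down would lose the full $458.

Profit = -$330 at q = 8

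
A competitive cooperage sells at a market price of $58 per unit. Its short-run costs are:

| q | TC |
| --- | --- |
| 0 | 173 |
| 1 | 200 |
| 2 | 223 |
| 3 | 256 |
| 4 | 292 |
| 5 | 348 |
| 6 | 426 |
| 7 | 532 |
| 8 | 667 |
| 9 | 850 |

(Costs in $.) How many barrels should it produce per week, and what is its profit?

q = 5; profit = -$58

Profit at each row (π = 58q − TC): q=0: -173; q=1: -142; q=2: -107; q=3: -82; q=4: -60; q=5: -58; q=6: -78; q=7: -126; q=8: -203; q=9: -328.
Profit is maximized at q = 5. AVC there is 175/5 = $35 ≤ P, so producing beats shutting down (which would give -$173).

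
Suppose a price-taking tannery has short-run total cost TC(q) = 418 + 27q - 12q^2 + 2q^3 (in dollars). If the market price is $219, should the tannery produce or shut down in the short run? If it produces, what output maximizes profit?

From TC, MC = TC'(q) = 27 - 24q + 6q^2 and AVC = VC/q = 27 - 12q + 2q^2.
AVC is minimized where dAVC/dq = -12 + 4q = 0, at q = 3; min AVC = 27 - 12·3 + 2·3^2 = $9.
Because $219 ≥ $9, revenue can cover variable cost; the firm operates.
P = MC gives -192 - 24q + 6q^2 = 0, with roots -4 and 8. Take the larger (rising MC): q* = 8.
Check: AVC at q = 8 is $59 ≤ P, so revenue covers variable cost.
Profit = P·q − TC = 219·8 − 890 = $862.

Produce at q = 8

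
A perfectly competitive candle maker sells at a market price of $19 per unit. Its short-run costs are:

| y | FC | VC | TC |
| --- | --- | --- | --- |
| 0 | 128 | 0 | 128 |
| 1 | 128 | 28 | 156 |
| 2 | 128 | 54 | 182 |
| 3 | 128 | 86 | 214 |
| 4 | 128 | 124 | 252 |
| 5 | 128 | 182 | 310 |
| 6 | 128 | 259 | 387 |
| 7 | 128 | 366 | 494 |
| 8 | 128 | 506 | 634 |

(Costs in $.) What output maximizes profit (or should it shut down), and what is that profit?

Profit at each row (π = 19y − TC): y=0: -128; y=1: -137; y=2: -144; y=3: -157; y=4: -176; y=5: -215; y=6: -273; y=7: -361; y=8: -482.
Profit is highest at y = 0. Equivalently, the lowest AVC in the table is 54/2 ≈ $27 at y = 2, and P = $19 falls below it — price never covers variable cost, so the firm shuts down and loses only its fixed cost.

y = 0 (shut down); profit = -$128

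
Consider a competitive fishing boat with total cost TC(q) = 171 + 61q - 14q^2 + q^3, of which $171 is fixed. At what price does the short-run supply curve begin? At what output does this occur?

Short-run supply begins at min AVC. From VC = 61q - 14q^2 + q^3, AVC = 61 - 14q + q^2.
dAVC/dq = -14 + 2q = 0 gives q = 7. min AVC = 61 - 14·7 + 7^2 = 12.
For P < $12 the firm produces nothing.

$12 per unit, at q = 7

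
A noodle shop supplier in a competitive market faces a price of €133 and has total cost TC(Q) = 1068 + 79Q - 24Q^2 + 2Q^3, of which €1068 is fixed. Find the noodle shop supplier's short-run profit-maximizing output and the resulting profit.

AVC = 79 - 24Q + 2Q^2 has its minimum €7 at Q = 6; price €133 clears that bar, so the firm operates.
MC = 79 - 48Q + 6Q^2. Setting P = MC and taking the root on the rising branch gives Q* = 9.
TR = 133·9 = 1197. TC = 1068 + 225 = 1293. Profit = 1197 − 1293 = -€96.
That loss of €96 beats the €1068 the firm would lose by shutting down; producing recovers €972 of fixed cost.

Profit = -€96 at Q = 9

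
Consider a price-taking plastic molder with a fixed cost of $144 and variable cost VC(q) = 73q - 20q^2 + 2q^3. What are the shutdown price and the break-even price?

AVC = 73 - 20q + 2q^2; minimized at q = 5, giving min AVC = $23. That is the shutdown price.
ATC = 144/q + 73 - 20q + 2q^2. Setting dATC/dq = −144/q^2 − 20 + 4q = 0 gives q = 6 (since 4·6^3 − 20·6^2 = 144).
min ATC = 144/6 + 73 − 20·6 + 2·6^2 = $49. That is the break-even price.
Between these two prices the firm operates at a loss; above $49 it earns a profit.

Shutdown price = $23; break-even price = $49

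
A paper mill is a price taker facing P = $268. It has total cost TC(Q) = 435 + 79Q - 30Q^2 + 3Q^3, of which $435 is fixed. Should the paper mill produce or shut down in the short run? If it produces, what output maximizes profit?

Variable cost is VC = 79Q - 30Q^2 + 3Q^3, so AVC = VC/Q = 79 - 30Q + 3Q^2 and MC = dTC/dQ = 79 - 60Q + 9Q^2.
AVC hits its minimum where MC = AVC, at Q = 5, giving min AVC = 79 - 30·5 + 3·5^2 = $4.
Since P = $268 ≥ min AVC = $4, price covers variable cost and the firm should produce.
Solving P = MC: -189 - 60Q + 9Q^2 = 0 ⇒ Q = -7/3 or 9. On the upward-sloping branch, Q* = 9.
Check: AVC at Q = 9 is $52 ≤ P, so revenue covers variable cost.
Profit = P·Q − TC = 268·9 − 903 = $1509.

Produce at Q = 9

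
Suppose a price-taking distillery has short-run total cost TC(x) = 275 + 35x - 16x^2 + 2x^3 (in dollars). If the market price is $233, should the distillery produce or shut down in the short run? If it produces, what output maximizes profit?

Variable cost is VC = 35x - 16x^2 + 2x^3, so AVC = VC/x = 35 - 16x + 2x^2 and MC = dTC/dx = 35 - 32x + 6x^2.
The AVC parabola has its vertex at x = 16/4 = 4, where AVC = 35 - 16·4 + 2·4^2 = $3.
P = $233 exceeds min AVC = $3, so the firm stays open.
P = MC gives -198 - 32x + 6x^2 = 0, with roots -11/3 and 9. Take the larger (rising MC): x* = 9.
Check: AVC at x = 9 is $53 ≤ P, so revenue covers variable cost.
Profit = P·x − TC = 233·9 − 752 = $1345.

Produce at x = 9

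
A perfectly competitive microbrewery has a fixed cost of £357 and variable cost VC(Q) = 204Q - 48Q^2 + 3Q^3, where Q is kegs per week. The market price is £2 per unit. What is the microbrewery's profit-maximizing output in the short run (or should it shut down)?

Shut down

From TC, MC = TC'(Q) = 204 - 96Q + 9Q^2 and AVC = VC/Q = 204 - 48Q + 3Q^2.
AVC is minimized where dAVC/dQ = -48 + 6Q = 0, at Q = 8; min AVC = 204 - 48·8 + 3·8^2 = £12.
With P < min AVC (£2 < £12), every unit sold adds to the loss.
Best response: produce nothing and absorb the £357 fixed cost.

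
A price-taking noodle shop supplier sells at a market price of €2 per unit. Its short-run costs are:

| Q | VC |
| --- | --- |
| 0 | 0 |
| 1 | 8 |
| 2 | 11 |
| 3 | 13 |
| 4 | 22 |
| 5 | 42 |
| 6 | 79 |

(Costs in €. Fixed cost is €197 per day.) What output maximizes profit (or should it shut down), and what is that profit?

Tabulate TR − TC: Q=0: -197; Q=1: -203; Q=2: -204; Q=3: -204; Q=4: -211; Q=5: -229; Q=6: -264.
Profit is highest at Q = 0. Equivalently, the lowest AVC in the table is 13/3 ≈ €4.33 at Q = 3, and P = €2 falls below it — price never covers variable cost, so the firm shuts down and loses only its fixed cost.

Q = 0 (shut down); profit = -€197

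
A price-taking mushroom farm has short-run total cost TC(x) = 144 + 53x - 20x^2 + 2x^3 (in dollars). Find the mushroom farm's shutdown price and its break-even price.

Shutdown price = $3; break-even price = $29

AVC = 53 - 20x + 2x^2; minimized at x = 5, giving min AVC = $3. That is the shutdown price.
ATC = 144/x + 53 - 20x + 2x^2. Setting dATC/dx = −144/x^2 − 20 + 4x = 0 gives x = 6 (since 4·6^3 − 20·6^2 = 144).
min ATC = 144/6 + 53 − 20·6 + 2·6^2 = $29. That is the break-even price.
Between these two prices the firm operates at a loss; above $29 it earns a profit.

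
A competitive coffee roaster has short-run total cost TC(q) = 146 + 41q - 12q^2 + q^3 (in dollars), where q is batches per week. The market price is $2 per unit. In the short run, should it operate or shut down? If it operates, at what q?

Shut down

From TC, MC = TC'(q) = 41 - 24q + 3q^2 and AVC = VC/q = 41 - 12q + q^2.
The AVC parabola has its vertex at q = 12/2 = 6, where AVC = 41 - 12·6 + 6^2 = $5.
P = $2 lies below min AVC = $5; no output level covers variable cost.
Best response: produce nothing and absorb the $146 fixed cost.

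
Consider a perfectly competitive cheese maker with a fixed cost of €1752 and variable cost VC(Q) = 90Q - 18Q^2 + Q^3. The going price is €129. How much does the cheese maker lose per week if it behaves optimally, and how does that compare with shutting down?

AVC = 90 - 18Q + Q^2 has its minimum €9 at Q = 9; price €129 clears that bar, so the firm operates.
With MC = 90 - 36Q + 3Q^2, P = MC on the upward-sloping part at Q* = 13.
TR = 129·13 = 1677. TC = 1752 + 325 = 2077. Profit = 1677 − 2077 = -€400.
By producing, the firm covers all variable cost plus €1352 of fixed cost; shutting down would lose the full €1752.

Profit = -€400 at Q = 13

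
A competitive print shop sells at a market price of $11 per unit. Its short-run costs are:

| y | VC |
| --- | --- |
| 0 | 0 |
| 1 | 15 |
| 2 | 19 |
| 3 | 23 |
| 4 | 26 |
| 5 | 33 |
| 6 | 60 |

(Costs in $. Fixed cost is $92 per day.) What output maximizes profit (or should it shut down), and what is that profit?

y = 5; profit = -$70

Profit at each row (π = 11y − TC): y=0: -92; y=1: -96; y=2: -89; y=3: -82; y=4: -74; y=5: -70; y=6: -86.
Profit is maximized at y = 5. AVC there is 33/5 = $6.60 ≤ P, so producing beats shutting down (which would give -$92).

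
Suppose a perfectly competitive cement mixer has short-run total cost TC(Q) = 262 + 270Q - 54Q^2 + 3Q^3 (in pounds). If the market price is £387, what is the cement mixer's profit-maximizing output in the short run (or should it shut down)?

Variable cost is VC = 270Q - 54Q^2 + 3Q^3, so AVC = VC/Q = 270 - 54Q + 3Q^2 and MC = dTC/dQ = 270 - 108Q + 9Q^2.
AVC hits its minimum where MC = AVC, at Q = 9, giving min AVC = 270 - 54·9 + 3·9^2 = £27.
Since P = £387 ≥ min AVC = £27, price covers variable cost and the firm should produce.
Solving P = MC: -117 - 108Q + 9Q^2 = 0 ⇒ Q = -1 or 13. On the upward-sloping branch, Q* = 13.
Check: AVC at Q = 13 is £75 ≤ P, so revenue covers variable cost.
Profit = P·Q − TC = 387·13 − 1237 = £3794.

Produce at Q = 13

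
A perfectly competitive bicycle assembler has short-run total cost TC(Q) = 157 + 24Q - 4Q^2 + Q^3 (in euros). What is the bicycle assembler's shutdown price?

€20 per unit

The firm shuts down when price falls below the minimum of average variable cost. AVC = VC/Q = 24 - 4Q + Q^2.
At the minimum of AVC, MC = AVC. MC = 24 - 8Q + 3Q^2; setting MC = AVC gives 2Q^2 - 4Q = 0, so Q = 2. min AVC = 20.
The firm shuts down for any P below €20.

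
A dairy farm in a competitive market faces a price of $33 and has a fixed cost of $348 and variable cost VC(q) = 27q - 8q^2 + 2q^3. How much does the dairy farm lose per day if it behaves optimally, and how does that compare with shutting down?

AVC = 27 - 8q + 2q^2; min AVC = $19 at q = 2. Since P = $33 ≥ min AVC, the firm produces.
MC = 27 - 16q + 6q^2. Setting P = MC and taking the root on the rising branch gives q* = 3.
TR = 33·3 = 99. TC = 348 + 63 = 411. Profit = 99 − 411 = -$312.
Shutting down would mean losing the fixed cost of $348, so operating at a loss of $312 is better by $36.

Profit = -$312 at q = 3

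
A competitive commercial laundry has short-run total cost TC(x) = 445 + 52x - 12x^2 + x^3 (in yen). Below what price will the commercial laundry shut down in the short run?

¥16 per unit

Short-run supply begins at min AVC. From VC = 52x - 12x^2 + x^3, AVC = 52 - 12x + x^2.
At the minimum of AVC, MC = AVC. MC = 52 - 24x + 3x^2; setting MC = AVC gives 2x^2 - 12x = 0, so x = 6. min AVC = 16.
So the shutdown price is ¥16.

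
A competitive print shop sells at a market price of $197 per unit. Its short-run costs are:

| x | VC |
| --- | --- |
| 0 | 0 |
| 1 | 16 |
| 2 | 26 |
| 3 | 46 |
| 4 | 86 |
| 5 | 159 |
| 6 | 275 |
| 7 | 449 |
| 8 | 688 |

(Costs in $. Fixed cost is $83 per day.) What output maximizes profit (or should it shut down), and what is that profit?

Tabulate TR − TC: x=0: -83; x=1: 98; x=2: 285; x=3: 462; x=4: 619; x=5: 743; x=6: 824; x=7: 847; x=8: 805.
Profit is maximized at x = 7. AVC there is 449/7 = $64.14 ≤ P, so producing beats shutting down (which would give -$83).

x = 7; profit = $847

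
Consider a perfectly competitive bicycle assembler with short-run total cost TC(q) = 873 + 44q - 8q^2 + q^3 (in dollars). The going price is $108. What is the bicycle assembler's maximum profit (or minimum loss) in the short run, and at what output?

AVC = 44 - 8q + q^2; min AVC = $28 at q = 4. Since P = $108 ≥ min AVC, the firm produces.
With MC = 44 - 16q + 3q^2, P = MC on the upward-sloping part at q* = 8.
TR = 108·8 = 864. TC = 873 + 352 = 1225. Profit = 864 − 1225 = -$361.
By producing, the firm covers all variable cost plus $512 of fixed cost; shutting down would lose the full $873.

Profit = -$361 at q = 8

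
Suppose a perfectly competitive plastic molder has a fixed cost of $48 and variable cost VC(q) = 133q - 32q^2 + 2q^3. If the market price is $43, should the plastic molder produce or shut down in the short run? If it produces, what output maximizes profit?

Produce at q = 9

Strip out fixed cost: VC = 133q - 32q^2 + 2q^3. Then AVC = 133 - 32q + 2q^2 and MC = 133 - 64q + 6q^2.
AVC is minimized where dAVC/dq = -32 + 4q = 0, at q = 8; min AVC = 133 - 32·8 + 2·8^2 = $5.
Because $43 ≥ $5, revenue can cover variable cost; the firm operates.
P = MC gives 90 - 64q + 6q^2 = 0, with roots 5/3 and 9. Take the larger (rising MC): q* = 9.
Check: AVC at q = 9 is $7 ≤ P, so revenue covers variable cost.
Profit = P·q − TC = 43·9 − 111 = $276.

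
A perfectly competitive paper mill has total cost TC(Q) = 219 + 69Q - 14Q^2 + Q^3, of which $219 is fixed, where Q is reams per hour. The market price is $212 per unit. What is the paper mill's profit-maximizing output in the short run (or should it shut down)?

Produce at Q = 13

Strip out fixed cost: VC = 69Q - 14Q^2 + Q^3. Then AVC = 69 - 14Q + Q^2 and MC = 69 - 28Q + 3Q^2.
AVC is minimized where dAVC/dQ = -14 + 2Q = 0, at Q = 7; min AVC = 69 - 14·7 + 7^2 = $20.
P = $212 exceeds min AVC = $20, so the firm stays open.
P = MC gives -143 - 28Q + 3Q^2 = 0, with roots -11/3 and 13. Take the larger (rising MC): Q* = 13.
Check: AVC at Q = 13 is $56 ≤ P, so revenue covers variable cost.
Profit = P·Q − TC = 212·13 − 947 = $1809.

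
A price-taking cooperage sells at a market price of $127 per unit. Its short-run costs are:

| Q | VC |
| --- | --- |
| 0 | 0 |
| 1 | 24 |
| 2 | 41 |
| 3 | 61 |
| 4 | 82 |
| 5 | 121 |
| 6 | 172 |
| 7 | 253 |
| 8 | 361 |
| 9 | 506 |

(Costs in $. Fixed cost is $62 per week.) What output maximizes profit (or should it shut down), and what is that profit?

Q = 8; profit = $593

Compute π = P·Q − TC at each output: Q=0: -62; Q=1: 41; Q=2: 151; Q=3: 258; Q=4: 364; Q=5: 452; Q=6: 528; Q=7: 574; Q=8: 593; Q=9: 575.
Profit is maximized at Q = 8. AVC there is 361/8 = $45.12 ≤ P, so producing beats shutting down (which would give -$62).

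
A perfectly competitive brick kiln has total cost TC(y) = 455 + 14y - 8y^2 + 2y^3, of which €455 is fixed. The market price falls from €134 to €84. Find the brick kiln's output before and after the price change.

AVC = 14 - 8y + 2y^2, minimized at y = 2 where min AVC = €6. MC = 14 - 16y + 6y^2.
At P = €134 ≥ min AVC, set P = MC on the rising branch: y = 6.
At P = €84 ≥ min AVC, set P = MC: y = 5. The firm stays open but cuts output.

Output falls from 6 to 5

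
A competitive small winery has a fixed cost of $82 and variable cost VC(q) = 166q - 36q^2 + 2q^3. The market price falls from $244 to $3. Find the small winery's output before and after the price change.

Output falls from 13 to 0 (the firm shuts down)

AVC = 166 - 36q + 2q^2, minimized at q = 9 where min AVC = $4. MC = 166 - 72q + 6q^2.
At P = $244 ≥ min AVC, set P = MC on the rising branch: q = 13.
At P = $3 < min AVC = $4, price no longer covers variable cost at any output, so the firm shuts down: q = 0.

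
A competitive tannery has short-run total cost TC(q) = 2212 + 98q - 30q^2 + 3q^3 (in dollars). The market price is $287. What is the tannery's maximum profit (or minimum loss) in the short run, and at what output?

Profit = -$268 at q = 9

AVC = 98 - 30q + 3q^2; min AVC = $23 at q = 5. Since P = $287 ≥ min AVC, the firm produces.
MC = 98 - 60q + 9q^2. Setting P = MC and taking the root on the rising branch gives q* = 9.
TR = 287·9 = 2583. TC = 2212 + 639 = 2851. Profit = 2583 − 2851 = -$268.
By producing, the firm covers all variable cost plus $1944 of fixed cost; shutting down would lose the full $2212.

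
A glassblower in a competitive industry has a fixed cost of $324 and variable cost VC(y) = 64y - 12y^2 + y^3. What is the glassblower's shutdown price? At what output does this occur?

$28 per unit, at y = 6

Short-run supply begins at min AVC. From VC = 64y - 12y^2 + y^3, AVC = 64 - 12y + y^2.
At the minimum of AVC, MC = AVC. MC = 64 - 24y + 3y^2; setting MC = AVC gives 2y^2 - 12y = 0, so y = 6. min AVC = 28.
The firm shuts down for any P below $28.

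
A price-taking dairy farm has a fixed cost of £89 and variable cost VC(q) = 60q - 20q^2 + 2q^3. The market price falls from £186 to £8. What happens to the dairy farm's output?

AVC = 60 - 20q + 2q^2, minimized at q = 5 where min AVC = £10. MC = 60 - 40q + 6q^2.
At P = £186 ≥ min AVC, set P = MC on the rising branch: q = 9.
At P = £8 < min AVC = £10, price no longer covers variable cost at any output, so the firm shuts down: q = 0.

Output falls from 9 to 0 (the firm shuts down)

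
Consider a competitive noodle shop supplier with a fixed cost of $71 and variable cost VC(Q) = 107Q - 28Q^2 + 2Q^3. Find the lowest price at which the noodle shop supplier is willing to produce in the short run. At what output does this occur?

The firm shuts down when price falls below the minimum of average variable cost. AVC = VC/Q = 107 - 28Q + 2Q^2.
dAVC/dQ = -28 + 4Q = 0 gives Q = 7. min AVC = 107 - 28·7 + 2·7^2 = 9.
The firm shuts down for any P below $9.

$9 per unit, at Q = 7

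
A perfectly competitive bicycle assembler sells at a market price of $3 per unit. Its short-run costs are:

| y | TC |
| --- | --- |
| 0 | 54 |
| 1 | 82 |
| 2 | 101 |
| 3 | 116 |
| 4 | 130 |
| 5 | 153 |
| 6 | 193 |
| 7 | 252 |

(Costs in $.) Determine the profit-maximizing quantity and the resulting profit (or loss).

y = 0 (shut down); profit = -$54

Profit at each row (π = 3y − TC): y=0: -54; y=1: -79; y=2: -95; y=3: -107; y=4: -118; y=5: -138; y=6: -175; y=7: -231.
Profit is highest at y = 0. Equivalently, the lowest AVC in the table is 76/4 ≈ $19 at y = 4, and P = $3 falls below it — price never covers variable cost, so the firm shuts down and loses only its fixed cost.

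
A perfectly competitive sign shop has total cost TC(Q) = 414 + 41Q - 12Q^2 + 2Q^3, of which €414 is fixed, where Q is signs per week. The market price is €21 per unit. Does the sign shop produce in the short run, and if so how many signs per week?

Shut down

From TC, MC = TC'(Q) = 41 - 24Q + 6Q^2 and AVC = VC/Q = 41 - 12Q + 2Q^2.
AVC hits its minimum where MC = AVC, at Q = 3, giving min AVC = 41 - 12·3 + 2·3^2 = €23.
P = €21 lies below min AVC = €23; no output level covers variable cost.
Best response: produce nothing and absorb the €414 fixed cost.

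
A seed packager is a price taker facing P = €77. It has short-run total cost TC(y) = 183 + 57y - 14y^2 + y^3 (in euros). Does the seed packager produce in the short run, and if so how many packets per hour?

Produce at y = 10

From TC, MC = TC'(y) = 57 - 28y + 3y^2 and AVC = VC/y = 57 - 14y + y^2.
AVC hits its minimum where MC = AVC, at y = 7, giving min AVC = 57 - 14·7 + 7^2 = €8.
Because €77 ≥ €8, revenue can cover variable cost; the firm operates.
Solving P = MC: -20 - 28y + 3y^2 = 0 ⇒ y = -2/3 or 10. On the upward-sloping branch, y* = 10.
Check: AVC at y = 10 is €17 ≤ P, so revenue covers variable cost.
Profit = P·y − TC = 77·10 − 353 = €417.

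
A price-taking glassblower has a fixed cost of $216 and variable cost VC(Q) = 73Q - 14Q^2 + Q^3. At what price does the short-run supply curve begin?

$24 per unit

The shutdown price is the minimum of AVC. VC = 73Q - 14Q^2 + Q^3, so AVC = 73 - 14Q + Q^2.
At the minimum of AVC, MC = AVC. MC = 73 - 28Q + 3Q^2; setting MC = AVC gives 2Q^2 - 14Q = 0, so Q = 7. min AVC = 24.
The firm shuts down for any P below $24.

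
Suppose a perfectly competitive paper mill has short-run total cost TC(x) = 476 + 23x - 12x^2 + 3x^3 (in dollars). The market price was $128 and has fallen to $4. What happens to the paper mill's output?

Output falls from 5 to 0 (the firm shuts down)

MC = 23 - 24x + 9x^2; the shutdown threshold is min AVC = $11 (at x = 2).
At P = $128 ≥ min AVC, set P = MC on the rising branch: x = 5.
At P = $4 < min AVC = $11, price no longer covers variable cost at any output, so the firm shuts down: x = 0.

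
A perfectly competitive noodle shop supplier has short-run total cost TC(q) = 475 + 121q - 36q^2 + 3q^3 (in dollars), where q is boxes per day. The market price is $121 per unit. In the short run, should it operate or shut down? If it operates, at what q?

Produce at q = 8

Strip out fixed cost: VC = 121q - 36q^2 + 3q^3. Then AVC = 121 - 36q + 3q^2 and MC = 121 - 72q + 9q^2.
AVC hits its minimum where MC = AVC, at q = 6, giving min AVC = 121 - 36·6 + 3·6^2 = $13.
Since P = $121 ≥ min AVC = $13, price covers variable cost and the firm should produce.
Set P = MC: 121 = 121 - 72q + 9q^2 → -72q + 9q^2 = 0. The roots are q = 0 and q = 8; the profit-maximizing output is on the rising part of MC, so q* = 8.
Check: AVC at q = 8 is $25 ≤ P, so revenue covers variable cost.
Profit = P·q − TC = 121·8 − 675 = $293.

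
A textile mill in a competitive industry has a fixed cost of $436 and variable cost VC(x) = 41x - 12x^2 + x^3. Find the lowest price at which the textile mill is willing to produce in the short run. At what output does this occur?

Short-run supply begins at min AVC. From VC = 41x - 12x^2 + x^3, AVC = 41 - 12x + x^2.
At the minimum of AVC, MC = AVC. MC = 41 - 24x + 3x^2; setting MC = AVC gives 2x^2 - 12x = 0, so x = 6. min AVC = 5.
So the shutdown price is $5.

$5 per unit, at x = 6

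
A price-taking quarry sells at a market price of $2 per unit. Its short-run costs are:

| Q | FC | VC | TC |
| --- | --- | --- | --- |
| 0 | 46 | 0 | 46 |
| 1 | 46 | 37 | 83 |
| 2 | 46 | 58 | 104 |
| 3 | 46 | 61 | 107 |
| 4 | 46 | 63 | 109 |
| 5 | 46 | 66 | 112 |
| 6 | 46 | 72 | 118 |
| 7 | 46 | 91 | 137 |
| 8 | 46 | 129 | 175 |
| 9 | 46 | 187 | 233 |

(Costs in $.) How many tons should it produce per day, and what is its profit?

Q = 0 (shut down); profit = -$46

Profit at each row (π = 2Q − TC): Q=0: -46; Q=1: -81; Q=2: -100; Q=3: -101; Q=4: -101; Q=5: -102; Q=6: -106; Q=7: -123; Q=8: -159; Q=9: -215.
Profit is highest at Q = 0. Equivalently, the lowest AVC in the table is 72/6 ≈ $12 at Q = 6, and P = $2 falls below it — price never covers variable cost, so the firm shuts down and loses only its fixed cost.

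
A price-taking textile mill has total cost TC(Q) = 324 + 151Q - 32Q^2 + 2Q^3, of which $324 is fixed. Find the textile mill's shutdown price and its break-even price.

AVC = 151 - 32Q + 2Q^2; minimized at Q = 8, giving min AVC = $23. That is the shutdown price.
ATC = 324/Q + 151 - 32Q + 2Q^2. Setting dATC/dQ = −324/Q^2 − 32 + 4Q = 0 gives Q = 9 (since 4·9^3 − 32·9^2 = 324).
min ATC = 324/9 + 151 − 32·9 + 2·9^2 = $61. That is the break-even price.
Between these two prices the firm operates at a loss; above $61 it earns a profit.

Shutdown price = $23; break-even price = $61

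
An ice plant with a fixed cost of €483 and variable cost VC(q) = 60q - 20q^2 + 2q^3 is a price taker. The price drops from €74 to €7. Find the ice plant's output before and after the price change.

AVC = 60 - 20q + 2q^2, minimized at q = 5 where min AVC = €10. MC = 60 - 40q + 6q^2.
At P = €74 ≥ min AVC, set P = MC on the rising branch: q = 7.
At P = €7 < min AVC = €10, price no longer covers variable cost at any output, so the firm shuts down: q = 0.

Output falls from 7 to 0 (the firm shuts down)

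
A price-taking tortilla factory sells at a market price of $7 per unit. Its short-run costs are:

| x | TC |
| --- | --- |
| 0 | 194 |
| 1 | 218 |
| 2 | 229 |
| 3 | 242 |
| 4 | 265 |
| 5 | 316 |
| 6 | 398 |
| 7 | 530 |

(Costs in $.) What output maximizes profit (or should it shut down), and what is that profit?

Tabulate TR − TC: x=0: -194; x=1: -211; x=2: -215; x=3: -221; x=4: -237; x=5: -281; x=6: -356; x=7: -481.
Profit is highest at x = 0. Equivalently, the lowest AVC in the table is 48/3 ≈ $16 at x = 3, and P = $7 falls below it — price never covers variable cost, so the firm shuts down and loses only its fixed cost.

x = 0 (shut down); profit = -$194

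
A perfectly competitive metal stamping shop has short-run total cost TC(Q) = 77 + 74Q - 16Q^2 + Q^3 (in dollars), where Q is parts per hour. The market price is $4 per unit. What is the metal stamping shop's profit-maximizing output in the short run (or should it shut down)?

Shut down

From TC, MC = TC'(Q) = 74 - 32Q + 3Q^2 and AVC = VC/Q = 74 - 16Q + Q^2.
The AVC parabola has its vertex at Q = 16/2 = 8, where AVC = 74 - 16·8 + 8^2 = $10.
P = $4 lies below min AVC = $10; no output level covers variable cost.
Shutting down limits the loss to fixed cost, $77.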